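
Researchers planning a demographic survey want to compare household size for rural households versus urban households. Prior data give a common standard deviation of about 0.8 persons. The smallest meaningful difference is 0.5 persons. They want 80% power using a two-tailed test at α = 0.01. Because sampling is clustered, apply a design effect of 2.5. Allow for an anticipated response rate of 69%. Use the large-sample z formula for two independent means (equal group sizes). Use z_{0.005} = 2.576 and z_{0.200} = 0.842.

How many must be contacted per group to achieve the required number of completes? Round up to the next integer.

n = (z_{α/2} + z_β)² · (σ₁² + σ₂²) / δ²
  = (2.576 + 0.842)² · (2·0.8² = 1.28) / 0.5²
  = 11.6827 · 1.28 / 0.25
  = 59.82
Design effect: 2.5 × 59.82 = 149.54.
Adjust for 69% response: 149.54 / 0.69 = 216.72.
Round up → n = 217 per group.

n = 217 per group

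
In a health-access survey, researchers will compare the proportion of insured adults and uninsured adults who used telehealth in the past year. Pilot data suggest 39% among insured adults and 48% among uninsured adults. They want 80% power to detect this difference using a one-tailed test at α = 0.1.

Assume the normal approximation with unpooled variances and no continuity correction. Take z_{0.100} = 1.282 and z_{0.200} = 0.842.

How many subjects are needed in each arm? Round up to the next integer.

n = (z_α + z_β)² · [p₁(1−p₁) + p₂(1−p₂)] / (p₁ − p₂)²
  = (1.282 + 0.842)² · (0.39·0.61 + 0.48·0.52) / (-0.09)²
  = (2.124)² · (0.2379 + 0.2496) / 0.0081
  = 4.5114 · 0.4875 / 0.0081
  = 271.52
Round up → n = 272 per group.

n = 272 per group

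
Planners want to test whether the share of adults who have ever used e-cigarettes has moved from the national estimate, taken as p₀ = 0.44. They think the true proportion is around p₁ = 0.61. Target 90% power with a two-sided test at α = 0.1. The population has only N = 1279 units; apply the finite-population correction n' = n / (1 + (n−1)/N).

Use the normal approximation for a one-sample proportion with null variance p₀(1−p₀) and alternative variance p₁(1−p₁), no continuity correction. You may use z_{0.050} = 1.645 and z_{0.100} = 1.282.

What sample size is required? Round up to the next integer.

n = 69

n = [z_{α/2}·√(p₀q₀) + z_β·√(p₁q₁)]² / (p₁ − p₀)²
  = [1.645·√(0.44·0.56) + 1.282·√(0.61·0.39)]² / (0.17)²
  = [1.645·0.4964 + 1.282·0.4877]² / 0.0289
  = [1.4419]² / 0.0289
  = 71.94
Finite-population correction (N = 1279): 71.94 / (1 + (71.94 − 1)/1279) = 68.16.
Round up → n = 69.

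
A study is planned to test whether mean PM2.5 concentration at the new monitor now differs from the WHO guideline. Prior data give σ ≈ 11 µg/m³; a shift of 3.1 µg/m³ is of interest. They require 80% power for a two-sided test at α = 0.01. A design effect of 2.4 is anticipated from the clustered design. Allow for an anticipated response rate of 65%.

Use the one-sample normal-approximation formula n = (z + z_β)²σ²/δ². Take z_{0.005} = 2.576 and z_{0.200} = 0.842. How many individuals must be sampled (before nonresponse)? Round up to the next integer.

n = (z_{α/2} + z_β)² · σ² / δ²
  = (2.576 + 0.842)² · 11² / 3.1²
  = 11.6827 · 121 / 9.61
  = 147.10
Design effect: 2.4 × 147.10 = 353.03.
Adjust for 65% response: 353.03 / 0.65 = 543.13.
Round up → n = 544.

n = 544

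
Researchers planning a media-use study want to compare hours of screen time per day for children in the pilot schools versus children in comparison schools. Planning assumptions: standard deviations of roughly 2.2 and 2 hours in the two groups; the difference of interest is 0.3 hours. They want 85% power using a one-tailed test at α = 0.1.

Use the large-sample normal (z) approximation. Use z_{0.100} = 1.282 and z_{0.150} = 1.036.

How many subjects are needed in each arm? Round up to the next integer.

n = 528 per group

n = (z_α + z_β)² · (σ₁² + σ₂²) / δ²
  = (1.282 + 1.036)² · (2.2² + 2² = 8.84) / 0.3²
  = 5.3731 · 8.84 / 0.09
  = 527.76
Round up → n = 528 per group.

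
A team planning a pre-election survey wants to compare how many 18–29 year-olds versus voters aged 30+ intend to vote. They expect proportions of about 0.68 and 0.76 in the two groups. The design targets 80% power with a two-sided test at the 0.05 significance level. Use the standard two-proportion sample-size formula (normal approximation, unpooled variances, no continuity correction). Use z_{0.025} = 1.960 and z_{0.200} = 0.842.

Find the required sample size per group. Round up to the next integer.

n = 491 per group

n = (z_{α/2} + z_β)² · [p₁(1−p₁) + p₂(1−p₂)] / (p₁ − p₂)²
  = (1.960 + 0.842)² · (0.68·0.32 + 0.76·0.24) / (-0.08)²
  = (2.802)² · (0.2176 + 0.1824) / 0.0064
  = 7.8512 · 0.4000 / 0.0064
  = 490.70
Round up → n = 491 per group.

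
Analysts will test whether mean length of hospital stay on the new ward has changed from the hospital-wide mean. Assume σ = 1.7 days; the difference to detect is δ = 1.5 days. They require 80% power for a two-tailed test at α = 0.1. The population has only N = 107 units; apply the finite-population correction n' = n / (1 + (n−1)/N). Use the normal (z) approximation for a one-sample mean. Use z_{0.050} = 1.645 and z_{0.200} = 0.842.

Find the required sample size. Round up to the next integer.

n = 8

n = (z_{α/2} + z_β)² · σ² / δ²
  = (1.645 + 0.842)² · 1.7² / 1.5²
  = 6.1852 · 2.89 / 2.25
  = 7.94
Finite-population correction (N = 107): 7.94 / (1 + (7.94 − 1)/107) = 7.46.
Round up → n = 8.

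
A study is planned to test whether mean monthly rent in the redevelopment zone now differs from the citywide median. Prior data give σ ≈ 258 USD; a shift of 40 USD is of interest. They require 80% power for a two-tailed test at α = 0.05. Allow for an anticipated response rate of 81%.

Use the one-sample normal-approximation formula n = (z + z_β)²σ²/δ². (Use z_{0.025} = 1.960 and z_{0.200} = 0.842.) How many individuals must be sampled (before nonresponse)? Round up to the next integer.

n = (z_{α/2} + z_β)² · σ² / δ²
  = (1.960 + 0.842)² · 258² / 40²
  = 7.8512 · 66564 / 1600
  = 326.63
Adjust for 81% response: 326.63 / 0.81 = 403.25.
Round up → n = 404.

n = 404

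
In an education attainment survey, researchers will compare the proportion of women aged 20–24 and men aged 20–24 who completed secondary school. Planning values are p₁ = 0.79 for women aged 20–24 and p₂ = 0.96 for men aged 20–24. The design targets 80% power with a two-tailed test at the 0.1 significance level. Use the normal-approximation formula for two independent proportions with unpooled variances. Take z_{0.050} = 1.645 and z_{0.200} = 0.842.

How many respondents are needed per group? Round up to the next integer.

n = (z_{α/2} + z_β)² · [p₁(1−p₁) + p₂(1−p₂)] / (p₁ − p₂)²
  = (1.645 + 0.842)² · (0.79·0.21 + 0.96·0.04) / (-0.17)²
  = (2.487)² · (0.1659 + 0.0384) / 0.0289
  = 6.1852 · 0.2043 / 0.0289
  = 43.72
Round up → n = 44 per group.

n = 44 per group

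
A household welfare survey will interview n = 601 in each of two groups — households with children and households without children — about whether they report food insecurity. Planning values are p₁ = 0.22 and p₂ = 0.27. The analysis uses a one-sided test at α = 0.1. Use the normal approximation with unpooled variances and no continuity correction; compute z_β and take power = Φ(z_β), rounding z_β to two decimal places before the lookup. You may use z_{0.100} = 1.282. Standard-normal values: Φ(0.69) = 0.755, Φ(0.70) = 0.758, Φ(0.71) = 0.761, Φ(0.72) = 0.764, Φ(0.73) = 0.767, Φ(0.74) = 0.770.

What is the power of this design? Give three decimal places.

z_β = |p₁−p₂|·√(n/[p₁q₁+p₂q₂]) − z_α
    = 0.05 · √(601/0.3687) − 1.282
    = 0.05 · 40.3739 − 1.282
    = 2.0187 − 1.282 = 0.7367 → 0.74
Power = Φ(0.74) = 0.770.

Power ≈ 0.770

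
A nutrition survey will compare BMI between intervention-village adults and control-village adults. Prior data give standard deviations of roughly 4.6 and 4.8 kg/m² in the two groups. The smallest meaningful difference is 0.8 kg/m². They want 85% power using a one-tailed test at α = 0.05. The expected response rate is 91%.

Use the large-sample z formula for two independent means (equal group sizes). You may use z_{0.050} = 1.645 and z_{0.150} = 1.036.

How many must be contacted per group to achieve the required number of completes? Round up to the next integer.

n = (z_α + z_β)² · (σ₁² + σ₂²) / δ²
  = (1.645 + 1.036)² · (4.6² + 4.8² = 44.2) / 0.8²
  = 7.1878 · 44.2 / 0.64
  = 496.40
Adjust for 91% response: 496.40 / 0.91 = 545.50.
Round up → n = 546 per group.

n = 546 per group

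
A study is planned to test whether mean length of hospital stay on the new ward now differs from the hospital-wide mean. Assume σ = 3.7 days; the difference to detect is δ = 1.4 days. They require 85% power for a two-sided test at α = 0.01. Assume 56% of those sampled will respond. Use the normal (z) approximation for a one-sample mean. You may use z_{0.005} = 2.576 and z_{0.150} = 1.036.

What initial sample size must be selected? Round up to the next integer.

n = (z_{α/2} + z_β)² · σ² / δ²
  = (2.576 + 1.036)² · 3.7² / 1.4²
  = 13.0465 · 13.69 / 1.96
  = 91.13
Adjust for 56% response: 91.13 / 0.56 = 162.73.
Round up → n = 163.

n = 163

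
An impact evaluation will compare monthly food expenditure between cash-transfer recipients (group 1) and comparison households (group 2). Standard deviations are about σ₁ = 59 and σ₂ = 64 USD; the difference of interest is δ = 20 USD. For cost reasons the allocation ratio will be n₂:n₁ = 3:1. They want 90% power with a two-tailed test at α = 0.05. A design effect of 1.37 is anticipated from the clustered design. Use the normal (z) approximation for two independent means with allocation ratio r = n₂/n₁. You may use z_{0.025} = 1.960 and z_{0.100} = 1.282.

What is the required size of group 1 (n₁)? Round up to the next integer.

n₁ = (z_{α/2} + z_β)² · (σ₁² + σ₂²/r) / δ²
   = (1.960 + 1.282)² · (59² + 64²/3) / 20²
   = 10.5106 · (3481 + 1365.3) / 400
   = 10.5106 · 4846.3 / 400
   = 127.34
Design effect: 1.37 × 127.34 = 174.46.
Round up → n₁ = 175; n₂ = r·n₁ = 3 × 175 = 525.

n₁ = 175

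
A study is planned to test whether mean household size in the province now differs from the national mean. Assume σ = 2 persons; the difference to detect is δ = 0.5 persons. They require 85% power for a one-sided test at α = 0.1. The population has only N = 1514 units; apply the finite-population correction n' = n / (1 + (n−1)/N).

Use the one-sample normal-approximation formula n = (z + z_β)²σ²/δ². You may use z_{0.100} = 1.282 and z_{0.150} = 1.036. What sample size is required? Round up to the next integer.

n = 82

n = (z_α + z_β)² · σ² / δ²
  = (1.282 + 1.036)² · 2² / 0.5²
  = 5.3731 · 4 / 0.25
  = 85.97
Finite-population correction (N = 1514): 85.97 / (1 + (85.97 − 1)/1514) = 81.40.
Round up → n = 82.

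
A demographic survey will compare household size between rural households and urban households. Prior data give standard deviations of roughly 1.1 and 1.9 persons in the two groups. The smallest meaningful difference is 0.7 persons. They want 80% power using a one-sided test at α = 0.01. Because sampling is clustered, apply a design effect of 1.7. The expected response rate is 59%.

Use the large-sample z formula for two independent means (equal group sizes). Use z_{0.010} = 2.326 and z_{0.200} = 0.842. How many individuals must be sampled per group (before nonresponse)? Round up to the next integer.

n = 285 per group

n = (z_α + z_β)² · (σ₁² + σ₂²) / δ²
  = (2.326 + 0.842)² · (1.1² + 1.9² = 4.82) / 0.7²
  = 10.0362 · 4.82 / 0.49
  = 98.72
Design effect: 1.7 × 98.72 = 167.83.
Adjust for 59% response: 167.83 / 0.59 = 284.46.
Round up → n = 285 per group.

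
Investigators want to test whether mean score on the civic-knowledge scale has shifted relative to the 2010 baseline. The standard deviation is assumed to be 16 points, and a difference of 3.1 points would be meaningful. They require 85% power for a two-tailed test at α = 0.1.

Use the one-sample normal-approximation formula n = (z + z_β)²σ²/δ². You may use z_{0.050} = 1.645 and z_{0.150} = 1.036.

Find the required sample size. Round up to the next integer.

n = 192

n = (z_{α/2} + z_β)² · σ² / δ²
  = (1.645 + 1.036)² · 16² / 3.1²
  = 7.1878 · 256 / 9.61
  = 191.47
Round up → n = 192.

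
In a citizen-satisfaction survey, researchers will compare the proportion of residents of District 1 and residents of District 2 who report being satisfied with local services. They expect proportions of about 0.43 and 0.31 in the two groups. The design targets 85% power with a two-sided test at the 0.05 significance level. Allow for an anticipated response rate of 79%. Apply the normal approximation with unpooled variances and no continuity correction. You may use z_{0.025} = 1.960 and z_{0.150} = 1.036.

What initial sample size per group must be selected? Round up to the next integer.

n = (z_{α/2} + z_β)² · [p₁(1−p₁) + p₂(1−p₂)] / (p₁ − p₂)²
  = (1.960 + 1.036)² · (0.43·0.57 + 0.31·0.69) / (0.12)²
  = (2.996)² · (0.2451 + 0.2139) / 0.0144
  = 8.9760 · 0.4590 / 0.0144
  = 286.11
Adjust for 79% response: 286.11 / 0.79 = 362.17.
Round up → n = 363 per group.

n = 363 per group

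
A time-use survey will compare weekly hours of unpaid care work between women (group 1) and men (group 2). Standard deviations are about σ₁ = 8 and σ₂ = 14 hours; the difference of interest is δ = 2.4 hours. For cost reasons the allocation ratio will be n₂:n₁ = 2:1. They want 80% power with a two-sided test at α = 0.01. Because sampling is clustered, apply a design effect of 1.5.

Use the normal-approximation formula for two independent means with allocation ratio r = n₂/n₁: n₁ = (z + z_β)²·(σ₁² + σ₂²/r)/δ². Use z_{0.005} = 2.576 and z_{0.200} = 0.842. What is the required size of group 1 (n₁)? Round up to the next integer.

n₁ = (z_{α/2} + z_β)² · (σ₁² + σ₂²/r) / δ²
   = (2.576 + 0.842)² · (8² + 14²/2) / 2.4²
   = 11.6827 · (64 + 98) / 5.76
   = 11.6827 · 162 / 5.76
   = 328.58
Design effect: 1.5 × 328.58 = 492.86.
Round up → n₁ = 493; n₂ = r·n₁ = 2 × 493 = 986.

n₁ = 493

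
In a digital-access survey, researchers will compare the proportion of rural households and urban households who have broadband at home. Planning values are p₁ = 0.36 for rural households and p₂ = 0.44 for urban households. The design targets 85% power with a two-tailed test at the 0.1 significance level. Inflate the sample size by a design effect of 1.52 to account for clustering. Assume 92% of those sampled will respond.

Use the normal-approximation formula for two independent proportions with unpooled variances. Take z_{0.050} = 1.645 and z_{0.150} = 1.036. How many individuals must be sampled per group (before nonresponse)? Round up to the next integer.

n = (z_{α/2} + z_β)² · [p₁(1−p₁) + p₂(1−p₂)] / (p₁ − p₂)²
  = (1.645 + 1.036)² · (0.36·0.64 + 0.44·0.56) / (-0.08)²
  = (2.681)² · (0.2304 + 0.2464) / 0.0064
  = 7.1878 · 0.4768 / 0.0064
  = 535.49
Design effect: 1.52 × 535.49 = 813.94.
Adjust for 92% response: 813.94 / 0.92 = 884.72.
Round up → n = 885 per group.

n = 885 per group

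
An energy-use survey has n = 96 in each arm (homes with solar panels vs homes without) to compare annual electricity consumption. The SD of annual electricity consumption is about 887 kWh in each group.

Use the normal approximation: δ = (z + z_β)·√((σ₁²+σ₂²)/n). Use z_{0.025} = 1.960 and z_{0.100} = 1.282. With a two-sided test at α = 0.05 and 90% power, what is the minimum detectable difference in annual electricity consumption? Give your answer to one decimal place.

Minimum detectable difference ≈ 415.1 kWh

δ = (z_{α/2} + z_β) · √((σ₁²+σ₂²)/n)
  = (1.960 + 1.282) · √(1573538/96)
  = 3.242 · √16391.0
  = 3.242 · 128.0274
  = 415.0649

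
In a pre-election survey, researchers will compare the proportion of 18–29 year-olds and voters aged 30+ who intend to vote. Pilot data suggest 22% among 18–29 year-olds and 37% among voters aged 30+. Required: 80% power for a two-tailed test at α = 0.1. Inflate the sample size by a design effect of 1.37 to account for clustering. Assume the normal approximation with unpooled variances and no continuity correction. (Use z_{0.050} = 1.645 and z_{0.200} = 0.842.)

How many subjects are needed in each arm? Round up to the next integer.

n = 153 per group

n = (z_{α/2} + z_β)² · [p₁(1−p₁) + p₂(1−p₂)] / (p₁ − p₂)²
  = (1.645 + 0.842)² · (0.22·0.78 + 0.37·0.63) / (-0.15)²
  = (2.487)² · (0.1716 + 0.2331) / 0.0225
  = 6.1852 · 0.4047 / 0.0225
  = 111.25
Design effect: 1.37 × 111.25 = 152.41.
Round up → n = 153 per group.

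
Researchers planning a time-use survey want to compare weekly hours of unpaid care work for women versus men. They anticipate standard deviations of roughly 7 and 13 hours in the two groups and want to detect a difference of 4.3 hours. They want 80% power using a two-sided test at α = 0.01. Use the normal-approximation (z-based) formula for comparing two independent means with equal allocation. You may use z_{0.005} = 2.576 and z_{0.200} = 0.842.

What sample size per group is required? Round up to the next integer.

n = (z_{α/2} + z_β)² · (σ₁² + σ₂²) / δ²
  = (2.576 + 0.842)² · (7² + 13² = 218) / 4.3²
  = 11.6827 · 218 / 18.49
  = 137.74
Round up → n = 138 per group.

n = 138 per group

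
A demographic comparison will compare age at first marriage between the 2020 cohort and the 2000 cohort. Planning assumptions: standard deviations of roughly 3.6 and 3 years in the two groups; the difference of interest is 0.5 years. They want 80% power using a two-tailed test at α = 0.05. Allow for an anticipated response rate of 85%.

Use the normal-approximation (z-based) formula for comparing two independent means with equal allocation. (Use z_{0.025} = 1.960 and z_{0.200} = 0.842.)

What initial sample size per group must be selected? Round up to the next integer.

n = 812 per group

n = (z_{α/2} + z_β)² · (σ₁² + σ₂²) / δ²
  = (1.960 + 0.842)² · (3.6² + 3² = 21.96) / 0.5²
  = 7.8512 · 21.96 / 0.25
  = 689.65
Adjust for 85% response: 689.65 / 0.85 = 811.35.
Round up → n = 812 per group.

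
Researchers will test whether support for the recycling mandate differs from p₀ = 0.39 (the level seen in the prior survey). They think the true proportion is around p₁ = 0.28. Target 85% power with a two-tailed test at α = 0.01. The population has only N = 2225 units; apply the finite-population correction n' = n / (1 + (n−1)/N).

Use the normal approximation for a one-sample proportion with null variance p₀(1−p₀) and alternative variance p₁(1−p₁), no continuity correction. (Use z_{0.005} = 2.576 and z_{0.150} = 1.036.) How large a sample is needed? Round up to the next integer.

n = 221

n = [z_{α/2}·√(p₀q₀) + z_β·√(p₁q₁)]² / (p₁ − p₀)²
  = [2.576·√(0.39·0.61) + 1.036·√(0.28·0.72)]² / (-0.11)²
  = [2.576·0.4877 + 1.036·0.4490]² / 0.0121
  = [1.7216]² / 0.0121
  = 244.95
Finite-population correction (N = 2225): 244.95 / (1 + (244.95 − 1)/2225) = 220.75.
Round up → n = 221.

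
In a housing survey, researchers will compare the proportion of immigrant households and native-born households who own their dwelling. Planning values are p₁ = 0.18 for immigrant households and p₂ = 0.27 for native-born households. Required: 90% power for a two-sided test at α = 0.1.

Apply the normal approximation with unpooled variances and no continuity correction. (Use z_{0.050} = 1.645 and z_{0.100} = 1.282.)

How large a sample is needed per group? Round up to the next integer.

n = (z_{α/2} + z_β)² · [p₁(1−p₁) + p₂(1−p₂)] / (p₁ − p₂)²
  = (1.645 + 1.282)² · (0.18·0.82 + 0.27·0.73) / (-0.09)²
  = (2.927)² · (0.1476 + 0.1971) / 0.0081
  = 8.5673 · 0.3447 / 0.0081
  = 364.59
Round up → n = 365 per group.

n = 365 per group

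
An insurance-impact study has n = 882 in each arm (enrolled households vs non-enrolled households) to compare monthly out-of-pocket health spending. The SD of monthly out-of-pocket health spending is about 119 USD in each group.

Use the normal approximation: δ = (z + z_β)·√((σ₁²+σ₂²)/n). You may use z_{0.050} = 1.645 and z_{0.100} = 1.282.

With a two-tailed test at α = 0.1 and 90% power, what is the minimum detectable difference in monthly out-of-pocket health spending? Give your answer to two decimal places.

Minimum detectable difference ≈ 16.59 USD

δ = (z_{α/2} + z_β) · √((σ₁²+σ₂²)/n)
  = (1.645 + 1.282) · √(28322/882)
  = 2.927 · √32.1111
  = 2.927 · 5.6667
  = 16.5863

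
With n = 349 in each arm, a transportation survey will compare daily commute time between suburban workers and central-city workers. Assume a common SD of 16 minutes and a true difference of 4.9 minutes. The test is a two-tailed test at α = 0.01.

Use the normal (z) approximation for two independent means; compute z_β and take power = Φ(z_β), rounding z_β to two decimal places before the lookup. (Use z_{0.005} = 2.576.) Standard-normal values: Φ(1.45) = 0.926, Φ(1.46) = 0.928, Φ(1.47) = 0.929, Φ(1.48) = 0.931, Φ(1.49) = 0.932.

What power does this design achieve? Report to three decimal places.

z_β = δ·√(n/(σ₁²+σ₂²)) − z_{α/2}
    = 4.9 · √(349/512) − 2.576
    = 4.9 · 0.82562 − 2.576
    = 4.0455 − 2.576 = 1.4695 → 1.47
Power = Φ(1.47) = 0.929.

Power ≈ 0.929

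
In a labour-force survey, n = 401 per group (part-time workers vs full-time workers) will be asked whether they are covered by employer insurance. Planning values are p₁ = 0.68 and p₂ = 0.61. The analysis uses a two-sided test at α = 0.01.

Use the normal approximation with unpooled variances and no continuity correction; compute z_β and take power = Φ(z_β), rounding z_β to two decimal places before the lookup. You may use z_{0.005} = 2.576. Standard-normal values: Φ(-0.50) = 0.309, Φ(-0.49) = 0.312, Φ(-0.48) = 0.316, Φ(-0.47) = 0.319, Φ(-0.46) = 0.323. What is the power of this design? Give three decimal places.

z_β = |p₁−p₂|·√(n/[p₁q₁+p₂q₂]) − z_{α/2}
    = 0.07 · √(401/0.4555) − 2.576
    = 0.07 · 29.6707 − 2.576
    = 2.0769 − 2.576 = -0.4991 → -0.50
Power = Φ(-0.50) = 0.309.

Power ≈ 0.309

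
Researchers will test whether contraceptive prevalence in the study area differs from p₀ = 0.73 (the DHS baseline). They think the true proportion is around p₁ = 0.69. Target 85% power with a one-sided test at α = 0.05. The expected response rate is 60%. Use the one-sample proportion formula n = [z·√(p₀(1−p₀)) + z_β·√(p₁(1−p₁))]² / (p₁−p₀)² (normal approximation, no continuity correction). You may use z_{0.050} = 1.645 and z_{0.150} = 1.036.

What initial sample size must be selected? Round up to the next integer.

n = [z_α·√(p₀q₀) + z_β·√(p₁q₁)]² / (p₁ − p₀)²
  = [1.645·√(0.73·0.27) + 1.036·√(0.69·0.31)]² / (-0.04)²
  = [1.645·0.4440 + 1.036·0.4625]² / 0.0016
  = [1.2095]² / 0.0016
  = 914.24
Adjust for 60% response: 914.24 / 0.60 = 1523.73.
Round up → n = 1524.

n = 1524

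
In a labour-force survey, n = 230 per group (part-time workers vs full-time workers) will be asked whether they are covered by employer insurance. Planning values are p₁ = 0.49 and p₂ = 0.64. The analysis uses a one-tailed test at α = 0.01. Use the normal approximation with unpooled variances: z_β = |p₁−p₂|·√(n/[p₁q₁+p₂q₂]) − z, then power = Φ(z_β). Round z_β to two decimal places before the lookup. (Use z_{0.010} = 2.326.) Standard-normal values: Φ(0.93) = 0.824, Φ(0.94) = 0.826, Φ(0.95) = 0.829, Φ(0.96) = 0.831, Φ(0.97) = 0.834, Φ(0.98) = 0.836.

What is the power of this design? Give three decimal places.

z_β = |p₁−p₂|·√(n/[p₁q₁+p₂q₂]) − z_α
    = 0.15 · √(230/0.4803) − 2.326
    = 0.15 · 21.8830 − 2.326
    = 3.2825 − 2.326 = 0.9565 → 0.96
Power = Φ(0.96) = 0.831.

Power ≈ 0.831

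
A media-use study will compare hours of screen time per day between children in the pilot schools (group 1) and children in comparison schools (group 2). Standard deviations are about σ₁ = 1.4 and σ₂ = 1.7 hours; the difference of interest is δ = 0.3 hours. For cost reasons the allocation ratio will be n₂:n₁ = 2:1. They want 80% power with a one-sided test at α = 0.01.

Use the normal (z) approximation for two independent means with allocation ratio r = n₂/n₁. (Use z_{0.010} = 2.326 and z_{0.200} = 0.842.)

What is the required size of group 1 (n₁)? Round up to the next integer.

n₁ = (z_α + z_β)² · (σ₁² + σ₂²/r) / δ²
   = (2.326 + 0.842)² · (1.4² + 1.7²/2) / 0.3²
   = 10.0362 · (1.96 + 1.445) / 0.09
   = 10.0362 · 3.405 / 0.09
   = 379.70
Round up → n₁ = 380; n₂ = r·n₁ = 2 × 380 = 760.

n₁ = 380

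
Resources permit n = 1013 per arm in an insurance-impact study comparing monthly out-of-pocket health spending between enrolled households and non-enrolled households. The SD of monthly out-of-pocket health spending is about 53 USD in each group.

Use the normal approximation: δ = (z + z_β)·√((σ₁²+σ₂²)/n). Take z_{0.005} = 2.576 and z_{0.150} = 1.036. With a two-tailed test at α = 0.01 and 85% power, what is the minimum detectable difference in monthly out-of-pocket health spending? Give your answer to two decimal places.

δ = (z_{α/2} + z_β) · √((σ₁²+σ₂²)/n)
  = (2.576 + 1.036) · √(5618/1013)
  = 3.612 · √5.5459
  = 3.612 · 2.3550
  = 8.5062

Minimum detectable difference ≈ 8.51 USD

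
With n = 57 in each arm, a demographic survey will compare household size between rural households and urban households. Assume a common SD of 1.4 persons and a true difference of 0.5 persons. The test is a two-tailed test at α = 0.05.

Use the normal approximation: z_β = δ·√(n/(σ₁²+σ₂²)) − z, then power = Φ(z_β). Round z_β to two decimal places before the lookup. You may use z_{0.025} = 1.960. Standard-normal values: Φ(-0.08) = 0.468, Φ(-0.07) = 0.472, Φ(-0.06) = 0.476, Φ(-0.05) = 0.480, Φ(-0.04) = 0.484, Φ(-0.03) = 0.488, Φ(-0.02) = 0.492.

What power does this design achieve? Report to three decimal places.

Power ≈ 0.480

z_β = δ·√(n/(σ₁²+σ₂²)) − z_{α/2}
    = 0.5 · √(57/3.92) − 1.960
    = 0.5 · 3.81324 − 1.960
    = 1.9066 − 1.960 = -0.0534 → -0.05
Power = Φ(-0.05) = 0.480.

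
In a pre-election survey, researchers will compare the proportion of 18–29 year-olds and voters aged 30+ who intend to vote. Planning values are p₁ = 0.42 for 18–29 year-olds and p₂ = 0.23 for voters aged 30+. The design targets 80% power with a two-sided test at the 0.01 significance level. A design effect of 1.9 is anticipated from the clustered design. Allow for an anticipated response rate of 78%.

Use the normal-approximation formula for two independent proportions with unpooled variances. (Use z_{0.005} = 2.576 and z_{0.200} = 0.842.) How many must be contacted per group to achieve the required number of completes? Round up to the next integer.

n = 332 per group

n = (z_{α/2} + z_β)² · [p₁(1−p₁) + p₂(1−p₂)] / (p₁ − p₂)²
  = (2.576 + 0.842)² · (0.42·0.58 + 0.23·0.77) / (0.19)²
  = (3.418)² · (0.2436 + 0.1771) / 0.0361
  = 11.6827 · 0.4207 / 0.0361
  = 136.15
Design effect: 1.9 × 136.15 = 258.68.
Adjust for 78% response: 258.68 / 0.78 = 331.64.
Round up → n = 332 per group.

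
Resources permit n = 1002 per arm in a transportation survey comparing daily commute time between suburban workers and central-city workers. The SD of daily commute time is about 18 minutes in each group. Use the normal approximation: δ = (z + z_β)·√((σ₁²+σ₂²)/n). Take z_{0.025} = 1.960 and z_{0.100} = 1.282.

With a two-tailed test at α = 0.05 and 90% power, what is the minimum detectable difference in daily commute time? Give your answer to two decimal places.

Minimum detectable difference ≈ 2.61 minutes

δ = (z_{α/2} + z_β) · √((σ₁²+σ₂²)/n)
  = (1.960 + 1.282) · √(648/1002)
  = 3.242 · √0.64671
  = 3.242 · 0.8042
  = 2.6072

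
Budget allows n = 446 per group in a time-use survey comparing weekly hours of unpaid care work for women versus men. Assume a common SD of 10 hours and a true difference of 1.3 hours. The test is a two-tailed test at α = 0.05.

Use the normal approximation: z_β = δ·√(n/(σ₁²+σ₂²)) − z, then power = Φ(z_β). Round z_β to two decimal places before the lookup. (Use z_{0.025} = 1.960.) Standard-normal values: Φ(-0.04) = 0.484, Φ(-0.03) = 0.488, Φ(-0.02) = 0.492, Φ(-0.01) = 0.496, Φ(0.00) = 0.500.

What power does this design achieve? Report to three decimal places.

z_β = δ·√(n/(σ₁²+σ₂²)) − z_{α/2}
    = 1.3 · √(446/200) − 1.960
    = 1.3 · 1.49332 − 1.960
    = 1.9413 − 1.960 = -0.0187 → -0.02
Power = Φ(-0.02) = 0.492.

Power ≈ 0.492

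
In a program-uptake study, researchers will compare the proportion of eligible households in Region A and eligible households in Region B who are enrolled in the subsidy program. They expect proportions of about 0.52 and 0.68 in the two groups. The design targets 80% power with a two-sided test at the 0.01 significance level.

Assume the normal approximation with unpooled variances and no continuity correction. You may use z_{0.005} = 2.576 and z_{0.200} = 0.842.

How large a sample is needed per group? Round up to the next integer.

n = 214 per group

n = (z_{α/2} + z_β)² · [p₁(1−p₁) + p₂(1−p₂)] / (p₁ − p₂)²
  = (2.576 + 0.842)² · (0.52·0.48 + 0.68·0.32) / (-0.16)²
  = (3.418)² · (0.2496 + 0.2176) / 0.0256
  = 11.6827 · 0.4672 / 0.0256
  = 213.21
Round up → n = 214 per group.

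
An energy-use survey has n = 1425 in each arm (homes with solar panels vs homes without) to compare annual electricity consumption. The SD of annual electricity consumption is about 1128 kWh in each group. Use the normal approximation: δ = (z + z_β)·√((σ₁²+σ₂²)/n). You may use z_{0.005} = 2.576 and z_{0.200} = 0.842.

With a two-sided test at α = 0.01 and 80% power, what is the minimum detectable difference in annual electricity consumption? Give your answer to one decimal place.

Minimum detectable difference ≈ 144.4 kWh

δ = (z_{α/2} + z_β) · √((σ₁²+σ₂²)/n)
  = (2.576 + 0.842) · √(2544768/1425)
  = 3.418 · √1785.8
  = 3.418 · 42.2588
  = 144.4404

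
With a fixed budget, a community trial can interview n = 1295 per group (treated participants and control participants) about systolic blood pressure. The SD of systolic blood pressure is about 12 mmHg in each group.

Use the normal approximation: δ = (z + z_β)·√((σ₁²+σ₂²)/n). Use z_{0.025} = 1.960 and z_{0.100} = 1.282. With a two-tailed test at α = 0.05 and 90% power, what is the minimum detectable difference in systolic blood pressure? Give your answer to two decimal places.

δ = (z_{α/2} + z_β) · √((σ₁²+σ₂²)/n)
  = (1.960 + 1.282) · √(288/1295)
  = 3.242 · √0.22239
  = 3.242 · 0.4716
  = 1.5289

Minimum detectable difference ≈ 1.53 mmHg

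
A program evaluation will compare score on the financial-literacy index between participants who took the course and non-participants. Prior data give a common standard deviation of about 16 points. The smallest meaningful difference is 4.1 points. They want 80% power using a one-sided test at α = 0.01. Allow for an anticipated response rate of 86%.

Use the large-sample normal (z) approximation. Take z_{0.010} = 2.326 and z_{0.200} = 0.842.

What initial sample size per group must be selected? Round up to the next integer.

n = 356 per group

n = (z_α + z_β)² · (σ₁² + σ₂²) / δ²
  = (2.326 + 0.842)² · (2·16² = 512) / 4.1²
  = 10.0362 · 512 / 16.81
  = 305.68
Adjust for 86% response: 305.68 / 0.86 = 355.45.
Round up → n = 356 per group.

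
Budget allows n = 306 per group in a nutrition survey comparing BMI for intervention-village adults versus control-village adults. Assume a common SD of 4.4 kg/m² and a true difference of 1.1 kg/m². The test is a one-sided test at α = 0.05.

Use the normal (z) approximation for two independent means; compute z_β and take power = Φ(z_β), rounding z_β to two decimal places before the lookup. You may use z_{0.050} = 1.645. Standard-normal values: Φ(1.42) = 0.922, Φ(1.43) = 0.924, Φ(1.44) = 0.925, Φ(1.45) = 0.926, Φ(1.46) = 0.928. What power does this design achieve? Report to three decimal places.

z_β = δ·√(n/(σ₁²+σ₂²)) − z_α
    = 1.1 · √(306/38.72) − 1.645
    = 1.1 · 2.81121 − 1.645
    = 3.0923 − 1.645 = 1.4473 → 1.45
Power = Φ(1.45) = 0.926.

Power ≈ 0.926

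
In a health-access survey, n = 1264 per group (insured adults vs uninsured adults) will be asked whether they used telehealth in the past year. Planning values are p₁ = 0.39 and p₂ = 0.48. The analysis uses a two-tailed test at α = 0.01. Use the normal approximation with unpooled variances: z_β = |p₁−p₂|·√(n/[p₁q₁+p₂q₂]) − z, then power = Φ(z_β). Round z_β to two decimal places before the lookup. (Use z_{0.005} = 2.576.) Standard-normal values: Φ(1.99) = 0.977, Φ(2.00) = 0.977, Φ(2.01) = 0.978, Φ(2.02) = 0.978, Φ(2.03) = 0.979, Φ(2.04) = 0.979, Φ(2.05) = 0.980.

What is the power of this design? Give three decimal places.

z_β = |p₁−p₂|·√(n/[p₁q₁+p₂q₂]) − z_{α/2}
    = 0.09 · √(1264/0.4875) − 2.576
    = 0.09 · 50.9197 − 2.576
    = 4.5828 − 2.576 = 2.0068 → 2.01
Power = Φ(2.01) = 0.978.

Power ≈ 0.978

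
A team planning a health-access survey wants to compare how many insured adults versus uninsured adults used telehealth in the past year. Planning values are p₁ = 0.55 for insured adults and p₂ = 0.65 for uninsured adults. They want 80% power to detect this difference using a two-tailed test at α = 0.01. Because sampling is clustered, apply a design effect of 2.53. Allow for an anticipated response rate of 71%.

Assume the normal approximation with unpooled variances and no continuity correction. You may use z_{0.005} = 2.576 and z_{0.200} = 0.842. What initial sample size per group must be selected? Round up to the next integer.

n = 1978 per group

n = (z_{α/2} + z_β)² · [p₁(1−p₁) + p₂(1−p₂)] / (p₁ − p₂)²
  = (2.576 + 0.842)² · (0.55·0.45 + 0.65·0.35) / (-0.10)²
  = (3.418)² · (0.2475 + 0.2275) / 0.0100
  = 11.6827 · 0.4750 / 0.0100
  = 554.93
Design effect: 2.53 × 554.93 = 1403.97.
Adjust for 71% response: 1403.97 / 0.71 = 1977.42.
Round up → n = 1978 per group.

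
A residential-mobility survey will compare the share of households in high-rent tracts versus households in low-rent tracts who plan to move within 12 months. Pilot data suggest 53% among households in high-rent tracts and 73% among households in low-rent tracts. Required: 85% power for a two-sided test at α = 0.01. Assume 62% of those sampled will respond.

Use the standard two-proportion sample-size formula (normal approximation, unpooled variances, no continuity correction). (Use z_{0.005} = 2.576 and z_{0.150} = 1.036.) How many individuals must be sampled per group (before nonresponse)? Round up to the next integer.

n = 235 per group

n = (z_{α/2} + z_β)² · [p₁(1−p₁) + p₂(1−p₂)] / (p₁ − p₂)²
  = (2.576 + 1.036)² · (0.53·0.47 + 0.73·0.27) / (-0.20)²
  = (3.612)² · (0.2491 + 0.1971) / 0.0400
  = 13.0465 · 0.4462 / 0.0400
  = 145.53
Adjust for 62% response: 145.53 / 0.62 = 234.73.
Round up → n = 235 per group.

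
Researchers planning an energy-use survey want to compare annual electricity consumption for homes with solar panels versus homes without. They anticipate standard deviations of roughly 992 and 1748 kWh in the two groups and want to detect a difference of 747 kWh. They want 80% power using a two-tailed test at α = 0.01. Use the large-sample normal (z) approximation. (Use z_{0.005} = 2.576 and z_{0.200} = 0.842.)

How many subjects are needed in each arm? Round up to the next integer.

n = 85 per group

n = (z_{α/2} + z_β)² · (σ₁² + σ₂²) / δ²
  = (2.576 + 0.842)² · (992² + 1748² = 4039568) / 747²
  = 11.6827 · 4039568 / 558009
  = 84.57
Round up → n = 85 per group.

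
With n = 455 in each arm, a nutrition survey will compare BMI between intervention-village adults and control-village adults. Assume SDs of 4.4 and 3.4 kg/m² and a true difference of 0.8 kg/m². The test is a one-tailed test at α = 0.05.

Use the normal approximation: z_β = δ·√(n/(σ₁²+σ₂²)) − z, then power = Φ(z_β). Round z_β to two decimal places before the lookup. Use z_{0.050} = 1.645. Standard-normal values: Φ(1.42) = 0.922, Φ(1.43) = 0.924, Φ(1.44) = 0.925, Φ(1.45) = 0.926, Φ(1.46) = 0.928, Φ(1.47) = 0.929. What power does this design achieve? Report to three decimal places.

z_β = δ·√(n/(σ₁²+σ₂²)) − z_α
    = 0.8 · √(455/30.92) − 1.645
    = 0.8 · 3.83606 − 1.645
    = 3.0689 − 1.645 = 1.4239 → 1.42
Power = Φ(1.42) = 0.922.

Power ≈ 0.922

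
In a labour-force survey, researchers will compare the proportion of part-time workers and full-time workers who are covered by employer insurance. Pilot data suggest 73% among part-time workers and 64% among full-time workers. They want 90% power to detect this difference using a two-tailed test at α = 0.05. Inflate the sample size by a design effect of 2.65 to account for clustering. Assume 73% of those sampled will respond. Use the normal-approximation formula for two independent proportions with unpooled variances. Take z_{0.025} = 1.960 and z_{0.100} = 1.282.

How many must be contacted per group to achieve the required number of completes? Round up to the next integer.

n = (z_{α/2} + z_β)² · [p₁(1−p₁) + p₂(1−p₂)] / (p₁ − p₂)²
  = (1.960 + 1.282)² · (0.73·0.27 + 0.64·0.36) / (0.09)²
  = (3.242)² · (0.1971 + 0.2304) / 0.0081
  = 10.5106 · 0.4275 / 0.0081
  = 554.72
Design effect: 2.65 × 554.72 = 1470.02.
Adjust for 73% response: 1470.02 / 0.73 = 2013.72.
Round up → n = 2014 per group.

n = 2014 per group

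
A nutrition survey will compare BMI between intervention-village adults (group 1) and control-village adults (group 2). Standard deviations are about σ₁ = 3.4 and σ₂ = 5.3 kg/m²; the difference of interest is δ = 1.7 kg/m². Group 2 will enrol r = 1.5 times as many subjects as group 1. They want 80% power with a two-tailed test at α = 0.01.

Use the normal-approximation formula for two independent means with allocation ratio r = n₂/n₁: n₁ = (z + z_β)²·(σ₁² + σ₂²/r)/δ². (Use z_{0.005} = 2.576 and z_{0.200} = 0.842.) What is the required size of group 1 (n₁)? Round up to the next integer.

n₁ = 123

n₁ = (z_{α/2} + z_β)² · (σ₁² + σ₂²/r) / δ²
   = (2.576 + 0.842)² · (3.4² + 5.3²/1.5) / 1.7²
   = 11.6827 · (11.56 + 18.7267) / 2.89
   = 11.6827 · 30.2867 / 2.89
   = 122.43
Round up → n₁ = 123; n₂ = r·n₁ = 1.5 × 123 = 185.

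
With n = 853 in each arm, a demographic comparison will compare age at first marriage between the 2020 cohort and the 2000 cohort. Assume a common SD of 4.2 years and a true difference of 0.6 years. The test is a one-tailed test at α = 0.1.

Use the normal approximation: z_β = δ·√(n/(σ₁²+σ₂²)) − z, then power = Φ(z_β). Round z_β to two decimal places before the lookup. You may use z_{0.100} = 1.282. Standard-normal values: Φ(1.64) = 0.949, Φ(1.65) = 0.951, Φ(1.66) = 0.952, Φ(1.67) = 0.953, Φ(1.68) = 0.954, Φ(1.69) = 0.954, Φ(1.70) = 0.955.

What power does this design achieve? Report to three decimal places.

Power ≈ 0.953

z_β = δ·√(n/(σ₁²+σ₂²)) − z_α
    = 0.6 · √(853/35.28) − 1.282
    = 0.6 · 4.91711 − 1.282
    = 2.9503 − 1.282 = 1.6683 → 1.67
Power = Φ(1.67) = 0.953.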